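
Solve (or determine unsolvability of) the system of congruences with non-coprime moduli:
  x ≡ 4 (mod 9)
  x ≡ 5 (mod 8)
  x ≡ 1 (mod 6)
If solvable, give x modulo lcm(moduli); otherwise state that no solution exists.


Moduli 9, 8, 6 are not pairwise coprime, so CRT works modulo lcm(m_i) when all pairwise compatibility conditions hold.
Pairwise compatibility: gcd(m_i, m_j) must divide a_i - a_j for every pair.
Merge one congruence at a time:
  Start: x ≡ 4 (mod 9).
  Combine with x ≡ 5 (mod 8): gcd(9, 8) = 1; 5 - 4 = 1, which IS divisible by 1, so compatible.
    Write x = 4 + 9·t and substitute into x ≡ 5 (mod 8): 9·t ≡ 5 − 4 = 1 (mod 8).
    Reduce coefficients mod 8: 1·t ≡ 1 (mod 8).
    So t ≡ 1 (mod 8).
    Then x = 4 + 9·1 = 13, valid modulo lcm(9, 8) = 72: x ≡ 13 (mod 72).
  Combine with x ≡ 1 (mod 6): gcd(72, 6) = 6; 1 - 13 = -12, which IS divisible by 6, so compatible.
    Write x = 13 + 72·t and substitute into x ≡ 1 (mod 6): 72·t ≡ 1 − 13 = -12 (mod 6).
    Divide the congruence (and modulus) by g = 6: 12·t ≡ -2 (mod 1).
    Modulo 1 every t works; take t = 0.
    Then x = 13 + 72·0 = 13, valid modulo lcm(72, 6) = 72: x ≡ 13 (mod 72).
Verify: 13 mod 9 = 4, 13 mod 8 = 5, 13 mod 6 = 1.

x ≡ 13 (mod 72).


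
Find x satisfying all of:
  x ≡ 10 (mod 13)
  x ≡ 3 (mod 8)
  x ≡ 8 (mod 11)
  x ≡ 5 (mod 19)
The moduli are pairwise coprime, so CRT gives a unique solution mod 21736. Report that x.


Product of moduli M = 13 · 8 · 11 · 19 = 21736.
Merge one congruence at a time:
  Start: x ≡ 10 (mod 13).
  Combine with x ≡ 3 (mod 8); new modulus lcm = 104.
    Write x = 10 + 13·t and substitute into x ≡ 3 (mod 8): 13·t ≡ 3 − 10 = -7 (mod 8).
    Reduce coefficients mod 8: 5·t ≡ 1 (mod 8).
    The inverse of 5 mod 8 is 5 (since 5·5 = 25 = 3·8 + 1), so t ≡ 5·1 = 5 ≡ 5 (mod 8).
    Then x = 10 + 13·5 = 75, valid modulo lcm(13, 8) = 104: x ≡ 75 (mod 104).
  Combine with x ≡ 8 (mod 11); new modulus lcm = 1144.
    Write x = 75 + 104·t and substitute into x ≡ 8 (mod 11): 104·t ≡ 8 − 75 = -67 (mod 11).
    Reduce coefficients mod 11: 5·t ≡ 10 (mod 11).
    The inverse of 5 mod 11 is 9 (since 5·9 = 45 = 4·11 + 1), so t ≡ 9·10 = 90 ≡ 2 (mod 11).
    Then x = 75 + 104·2 = 283, valid modulo lcm(104, 11) = 1144: x ≡ 283 (mod 1144).
  Combine with x ≡ 5 (mod 19); new modulus lcm = 21736.
    Write x = 283 + 1144·t and substitute into x ≡ 5 (mod 19): 1144·t ≡ 5 − 283 = -278 (mod 19).
    Reduce coefficients mod 19: 4·t ≡ 7 (mod 19).
    The inverse of 4 mod 19 is 5 (since 4·5 = 20 = 1·19 + 1), so t ≡ 5·7 = 35 ≡ 16 (mod 19).
    Then x = 283 + 1144·16 = 18587, valid modulo lcm(1144, 19) = 21736: x ≡ 18587 (mod 21736).
Verify against each original: 18587 mod 13 = 10, 18587 mod 8 = 3, 18587 mod 11 = 8, 18587 mod 19 = 5.

x ≡ 18587 (mod 21736).


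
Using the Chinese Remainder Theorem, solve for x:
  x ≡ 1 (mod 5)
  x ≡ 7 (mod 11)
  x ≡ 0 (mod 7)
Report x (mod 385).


Moduli 5, 11, 7 are pairwise coprime; by CRT there is a unique solution modulo M = 5 · 11 · 7 = 385.
Solve pairwise, accumulating the modulus:
  Start with x ≡ 1 (mod 5).
  Combine with x ≡ 7 (mod 11): since gcd(5, 11) = 1, we get a unique residue mod 55.
    Write x = 1 + 5·t and substitute into x ≡ 7 (mod 11): 5·t ≡ 7 − 1 = 6 (mod 11).
    The inverse of 5 mod 11 is 9 (since 5·9 = 45 = 4·11 + 1), so t ≡ 9·6 = 54 ≡ 10 (mod 11).
    Then x = 1 + 5·10 = 51, valid modulo lcm(5, 11) = 55: x ≡ 51 (mod 55).
  Combine with x ≡ 0 (mod 7): since gcd(55, 7) = 1, we get a unique residue mod 385.
    Write x = 51 + 55·t and substitute into x ≡ 0 (mod 7): 55·t ≡ 0 − 51 = -51 (mod 7).
    Reduce coefficients mod 7: 6·t ≡ 5 (mod 7).
    The inverse of 6 mod 7 is 6 (since 6·6 = 36 = 5·7 + 1), so t ≡ 6·5 = 30 ≡ 2 (mod 7).
    Then x = 51 + 55·2 = 161, valid modulo lcm(55, 7) = 385: x ≡ 161 (mod 385).
Verify: 161 mod 5 = 1 ✓, 161 mod 11 = 7 ✓, 161 mod 7 = 0 ✓.

x ≡ 161 (mod 385).


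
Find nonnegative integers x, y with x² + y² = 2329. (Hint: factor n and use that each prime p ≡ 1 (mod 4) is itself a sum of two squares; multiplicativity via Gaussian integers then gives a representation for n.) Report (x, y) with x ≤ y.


Step 1: Factor n = 2329 = 17 · 137.
Step 2: Check the mod-4 condition on each prime factor: 17 ≡ 1 (mod 4), exponent 1; 137 ≡ 1 (mod 4), exponent 1.
All primes ≡ 3 (mod 4) appear to even exponent (or don't appear), so by the two-squares theorem n IS expressible as a sum of two squares.
Step 3: Build a representation. Here n = 17 · 137 is a product of primes ≡ 1 (mod 4). Each prime p ≡ 1 (mod 4) is itself a sum of two squares; find a² by testing p − a² for a perfect square:
  17: 17 − 1² = 16 = 4² ⇒ 17 = 1² + 4².
  137: 137 − 1² = 136, 137 − 2² = 133, 137 − 3² = 128, 137 − 4² = 121 = 11² ⇒ 137 = 4² + 11².
  Combine using the Brahmagupta–Fibonacci identity (a² + b²)(c² + d²) = (ac − bd)² + (ad + bc)² = (ac + bd)² + (ad − bc)²:
  17 · 137 = 2329: from (1² + 4²)(4² + 11²), take (1·4 − 4·11, 1·11 + 4·4) = (4 − 44, 11 + 16) = (-40, 27); dropping signs (only squares matter) gives (40, 27); check 40² + 27² = 1600 + 729 = 2329 ✓.
Step 4: Order so x ≤ y and verify: 27² + 40² = 729 + 1600 = 2329 = n. ✓

n = 2329 = 27² + 40² (one valid representation with x ≤ y).


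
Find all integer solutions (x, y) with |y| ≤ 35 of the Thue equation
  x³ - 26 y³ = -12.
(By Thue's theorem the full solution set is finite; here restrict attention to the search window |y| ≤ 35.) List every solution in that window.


The equation is x³ - 26y³ = -12. For fixed y, x³ = 26·y³ − 12, so a solution requires the RHS to be a perfect cube.
Strategy: iterate y from -35 to 35, compute RHS = 26·y³ − 12, and check whether it is a (positive or negative) perfect cube.
Check small values of y:
  y = 0: RHS = -12 is not a perfect cube.
  y = 1: RHS = 14 is not a perfect cube.
  y = -1: RHS = -38 is not a perfect cube.
  y = 2: RHS = 196 is not a perfect cube.
  y = -2: RHS = -220 is not a perfect cube.
  y = 3: RHS = 690 is not a perfect cube.
  y = -3: RHS = -714 is not a perfect cube.
Continuing the search up to |y| = 35 finds no solutions either.
No (x, y) in the scanned range satisfies the equation.

No integer solutions with |y| ≤ 35.


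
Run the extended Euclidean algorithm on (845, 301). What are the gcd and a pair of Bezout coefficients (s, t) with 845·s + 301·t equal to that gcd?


Euclidean algorithm on (845, 301) — divide until remainder is 0:
  845 = 2 · 301 + 243
  301 = 1 · 243 + 58
  243 = 4 · 58 + 11
  58 = 5 · 11 + 3
  11 = 3 · 3 + 2
  3 = 1 · 2 + 1
  2 = 2 · 1 + 0
gcd(845, 301) = 1.
Track Bezout coefficients alongside the remainders: start with r₀ = 845 = a·1 + b·0 (s = 1, t = 0) and r₁ = 301 = a·0 + b·1 (s = 0, t = 1); each new remainder r_{k+1} = r_{k-1} − q_k·r_k inherits s_{k+1} = s_{k-1} − q_k·s_k, t_{k+1} = t_{k-1} − q_k·t_k, so r_k = a·s_k + b·t_k at every step:
  q = 2: r = 243, s = 1 − 2·0 = 1, t = 0 − 2·1 = -2  (check: 845·1 + 301·(-2) = 243)
  q = 1: r = 58, s = 0 − 1·1 = -1, t = 1 − 1·(-2) = 3  (check: 845·(-1) + 301·3 = 58)
  q = 4: r = 11, s = 1 − 4·(-1) = 5, t = -2 − 4·3 = -14  (check: 845·5 + 301·(-14) = 11)
  q = 5: r = 3, s = -1 − 5·5 = -26, t = 3 − 5·(-14) = 73  (check: 845·(-26) + 301·73 = 3)
  q = 3: r = 2, s = 5 − 3·(-26) = 83, t = -14 − 3·73 = -233  (check: 845·83 + 301·(-233) = 2)
  q = 1: r = 1, s = -26 − 1·83 = -109, t = 73 − 1·(-233) = 306  (check: 845·(-109) + 301·306 = 1)
The row with r = 1 (the gcd) gives the Bezout coefficients s = -109, t = 306.
Result: 845 · (-109) + 301 · (306) = 1.

gcd(845, 301) = 1; s = -109, t = 306 (check: 845·(-109) + 301·306 = 1).


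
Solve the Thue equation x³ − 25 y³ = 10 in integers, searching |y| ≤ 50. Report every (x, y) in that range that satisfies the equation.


The equation is x³ - 25y³ = 10. For fixed y, x³ = 25·y³ + 10, so a solution requires the RHS to be a perfect cube.
Strategy: iterate y from -50 to 50, compute RHS = 25·y³ + 10, and check whether it is a (positive or negative) perfect cube.
Check small values of y:
  y = 0: RHS = 10 is not a perfect cube.
  y = 1: RHS = 35 is not a perfect cube.
  y = -1: RHS = -15 is not a perfect cube.
  y = 2: RHS = 210 is not a perfect cube.
  y = -2: RHS = -190 is not a perfect cube.
  y = 3: RHS = 685 is not a perfect cube.
  y = -3: RHS = -665 is not a perfect cube.
Continuing the search up to |y| = 50 finds no solutions either.
No (x, y) in the scanned range satisfies the equation.

No integer solutions with |y| ≤ 50.


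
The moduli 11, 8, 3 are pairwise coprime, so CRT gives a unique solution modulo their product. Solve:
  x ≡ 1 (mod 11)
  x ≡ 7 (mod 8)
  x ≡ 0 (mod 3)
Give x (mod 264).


Moduli 11, 8, 3 are pairwise coprime; by CRT there is a unique solution modulo M = 11 · 8 · 3 = 264.
Solve pairwise, accumulating the modulus:
  Start with x ≡ 1 (mod 11).
  Combine with x ≡ 7 (mod 8): since gcd(11, 8) = 1, we get a unique residue mod 88.
    Write x = 1 + 11·t and substitute into x ≡ 7 (mod 8): 11·t ≡ 7 − 1 = 6 (mod 8).
    Reduce coefficients mod 8: 3·t ≡ 6 (mod 8).
    The inverse of 3 mod 8 is 3 (since 3·3 = 9 = 1·8 + 1), so t ≡ 3·6 = 18 ≡ 2 (mod 8).
    Then x = 1 + 11·2 = 23, valid modulo lcm(11, 8) = 88: x ≡ 23 (mod 88).
  Combine with x ≡ 0 (mod 3): since gcd(88, 3) = 1, we get a unique residue mod 264.
    Write x = 23 + 88·t and substitute into x ≡ 0 (mod 3): 88·t ≡ 0 − 23 = -23 (mod 3).
    Reduce coefficients mod 3: 1·t ≡ 1 (mod 3).
    So t ≡ 1 (mod 3).
    Then x = 23 + 88·1 = 111, valid modulo lcm(88, 3) = 264: x ≡ 111 (mod 264).
Verify: 111 mod 11 = 1 ✓, 111 mod 8 = 7 ✓, 111 mod 3 = 0 ✓.

x ≡ 111 (mod 264).


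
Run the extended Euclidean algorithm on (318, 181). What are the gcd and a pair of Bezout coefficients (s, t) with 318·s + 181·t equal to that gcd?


Euclidean algorithm on (318, 181) — divide until remainder is 0:
  318 = 1 · 181 + 137
  181 = 1 · 137 + 44
  137 = 3 · 44 + 5
  44 = 8 · 5 + 4
  5 = 1 · 4 + 1
  4 = 4 · 1 + 0
gcd(318, 181) = 1.
Track Bezout coefficients alongside the remainders: start with r₀ = 318 = a·1 + b·0 (s = 1, t = 0) and r₁ = 181 = a·0 + b·1 (s = 0, t = 1); each new remainder r_{k+1} = r_{k-1} − q_k·r_k inherits s_{k+1} = s_{k-1} − q_k·s_k, t_{k+1} = t_{k-1} − q_k·t_k, so r_k = a·s_k + b·t_k at every step:
  q = 1: r = 137, s = 1 − 1·0 = 1, t = 0 − 1·1 = -1  (check: 318·1 + 181·(-1) = 137)
  q = 1: r = 44, s = 0 − 1·1 = -1, t = 1 − 1·(-1) = 2  (check: 318·(-1) + 181·2 = 44)
  q = 3: r = 5, s = 1 − 3·(-1) = 4, t = -1 − 3·2 = -7  (check: 318·4 + 181·(-7) = 5)
  q = 8: r = 4, s = -1 − 8·4 = -33, t = 2 − 8·(-7) = 58  (check: 318·(-33) + 181·58 = 4)
  q = 1: r = 1, s = 4 − 1·(-33) = 37, t = -7 − 1·58 = -65  (check: 318·37 + 181·(-65) = 1)
The row with r = 1 (the gcd) gives the Bezout coefficients s = 37, t = -65.
Result: 318 · (37) + 181 · (-65) = 1.

gcd(318, 181) = 1; s = 37, t = -65 (check: 318·37 + 181·(-65) = 1).


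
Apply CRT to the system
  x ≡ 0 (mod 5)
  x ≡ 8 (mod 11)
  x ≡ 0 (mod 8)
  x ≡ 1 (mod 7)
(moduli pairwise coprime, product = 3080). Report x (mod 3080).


Product of moduli M = 5 · 11 · 8 · 7 = 3080.
Merge one congruence at a time:
  Start: x ≡ 0 (mod 5).
  Combine with x ≡ 8 (mod 11); new modulus lcm = 55.
    Write x = 0 + 5·t and substitute into x ≡ 8 (mod 11): 5·t ≡ 8 − 0 = 8 (mod 11).
    The inverse of 5 mod 11 is 9 (since 5·9 = 45 = 4·11 + 1), so t ≡ 9·8 = 72 ≡ 6 (mod 11).
    Then x = 0 + 5·6 = 30, valid modulo lcm(5, 11) = 55: x ≡ 30 (mod 55).
  Combine with x ≡ 0 (mod 8); new modulus lcm = 440.
    Write x = 30 + 55·t and substitute into x ≡ 0 (mod 8): 55·t ≡ 0 − 30 = -30 (mod 8).
    Reduce coefficients mod 8: 7·t ≡ 2 (mod 8).
    The inverse of 7 mod 8 is 7 (since 7·7 = 49 = 6·8 + 1), so t ≡ 7·2 = 14 ≡ 6 (mod 8).
    Then x = 30 + 55·6 = 360, valid modulo lcm(55, 8) = 440: x ≡ 360 (mod 440).
  Combine with x ≡ 1 (mod 7); new modulus lcm = 3080.
    Write x = 360 + 440·t and substitute into x ≡ 1 (mod 7): 440·t ≡ 1 − 360 = -359 (mod 7).
    Reduce coefficients mod 7: 6·t ≡ 5 (mod 7).
    The inverse of 6 mod 7 is 6 (since 6·6 = 36 = 5·7 + 1), so t ≡ 6·5 = 30 ≡ 2 (mod 7).
    Then x = 360 + 440·2 = 1240, valid modulo lcm(440, 7) = 3080: x ≡ 1240 (mod 3080).
Verify against each original: 1240 mod 5 = 0, 1240 mod 11 = 8, 1240 mod 8 = 0, 1240 mod 7 = 1.

x ≡ 1240 (mod 3080).


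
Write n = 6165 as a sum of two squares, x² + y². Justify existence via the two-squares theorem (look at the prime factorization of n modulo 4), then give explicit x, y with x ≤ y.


Step 1: Factor n = 6165 = 3^2 · 5 · 137.
Step 2: Check the mod-4 condition on each prime factor: 3 ≡ 3 (mod 4), exponent 2 (must be even); 5 ≡ 1 (mod 4), exponent 1; 137 ≡ 1 (mod 4), exponent 1.
All primes ≡ 3 (mod 4) appear to even exponent (or don't appear), so by the two-squares theorem n IS expressible as a sum of two squares.
Step 3: Build a representation. Group n = k² · m with k = 3 and m = 5 · 137 = 685 (a product of primes ≡ 1 (mod 4)); a representation of m scales to one of n via (k·x)² + (k·y)² = k²(x² + y²). Each prime p ≡ 1 (mod 4) is itself a sum of two squares; find a² by testing p − a² for a perfect square:
  5: 5 − 1² = 4 = 2² ⇒ 5 = 1² + 2².
  137: 137 − 1² = 136, 137 − 2² = 133, 137 − 3² = 128, 137 − 4² = 121 = 11² ⇒ 137 = 4² + 11².
  Combine using the Brahmagupta–Fibonacci identity (a² + b²)(c² + d²) = (ac − bd)² + (ad + bc)² = (ac + bd)² + (ad − bc)²:
  5 · 137 = 685: from (1² + 2²)(4² + 11²), take (1·4 − 2·11, 1·11 + 2·4) = (4 − 22, 11 + 8) = (-18, 19); dropping signs (only squares matter) gives (18, 19); check 18² + 19² = 324 + 361 = 685 ✓.
  Scale by k = 3: (3·18, 3·19) = (54, 57).
Step 4: Order so x ≤ y and verify: 54² + 57² = 2916 + 3249 = 6165 = n. ✓

n = 6165 = 54² + 57² (one valid representation with x ≤ y).


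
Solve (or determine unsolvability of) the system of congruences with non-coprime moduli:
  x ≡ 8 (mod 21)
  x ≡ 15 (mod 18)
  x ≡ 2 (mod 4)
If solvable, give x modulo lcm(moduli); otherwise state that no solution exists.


Moduli 21, 18, 4 are not pairwise coprime, so CRT works modulo lcm(m_i) when all pairwise compatibility conditions hold.
Pairwise compatibility: gcd(m_i, m_j) must divide a_i - a_j for every pair.
Merge one congruence at a time:
  Start: x ≡ 8 (mod 21).
  Combine with x ≡ 15 (mod 18): gcd(21, 18) = 3, and 15 - 8 = 7 is NOT divisible by 3.
    ⇒ system is inconsistent (no integer solution).

No solution (the system is inconsistent).


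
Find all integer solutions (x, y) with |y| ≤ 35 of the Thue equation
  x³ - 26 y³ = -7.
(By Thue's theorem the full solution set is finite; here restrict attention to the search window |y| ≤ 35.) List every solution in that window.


The equation is x³ - 26y³ = -7. For fixed y, x³ = 26·y³ − 7, so a solution requires the RHS to be a perfect cube.
Strategy: iterate y from -35 to 35, compute RHS = 26·y³ − 7, and check whether it is a (positive or negative) perfect cube.
Check small values of y:
  y = 0: RHS = -7 is not a perfect cube.
  y = 1: RHS = 19 is not a perfect cube.
  y = -1: RHS = -33 is not a perfect cube.
  y = 2: RHS = 201 is not a perfect cube.
  y = -2: RHS = -215 is not a perfect cube.
  y = 3: RHS = 695 is not a perfect cube.
  y = -3: RHS = -709 is not a perfect cube.
Continuing the search up to |y| = 35 finds no solutions either.
No (x, y) in the scanned range satisfies the equation.

No integer solutions with |y| ≤ 35.


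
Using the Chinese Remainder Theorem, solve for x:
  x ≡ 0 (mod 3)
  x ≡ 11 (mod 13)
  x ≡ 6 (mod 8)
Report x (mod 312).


Moduli 3, 13, 8 are pairwise coprime; by CRT there is a unique solution modulo M = 3 · 13 · 8 = 312.
Solve pairwise, accumulating the modulus:
  Start with x ≡ 0 (mod 3).
  Combine with x ≡ 11 (mod 13): since gcd(3, 13) = 1, we get a unique residue mod 39.
    Write x = 0 + 3·t and substitute into x ≡ 11 (mod 13): 3·t ≡ 11 − 0 = 11 (mod 13).
    The inverse of 3 mod 13 is 9 (since 3·9 = 27 = 2·13 + 1), so t ≡ 9·11 = 99 ≡ 8 (mod 13).
    Then x = 0 + 3·8 = 24, valid modulo lcm(3, 13) = 39: x ≡ 24 (mod 39).
  Combine with x ≡ 6 (mod 8): since gcd(39, 8) = 1, we get a unique residue mod 312.
    Write x = 24 + 39·t and substitute into x ≡ 6 (mod 8): 39·t ≡ 6 − 24 = -18 (mod 8).
    Reduce coefficients mod 8: 7·t ≡ 6 (mod 8).
    The inverse of 7 mod 8 is 7 (since 7·7 = 49 = 6·8 + 1), so t ≡ 7·6 = 42 ≡ 2 (mod 8).
    Then x = 24 + 39·2 = 102, valid modulo lcm(39, 8) = 312: x ≡ 102 (mod 312).
Verify: 102 mod 3 = 0 ✓, 102 mod 13 = 11 ✓, 102 mod 8 = 6 ✓.

x ≡ 102 (mod 312).


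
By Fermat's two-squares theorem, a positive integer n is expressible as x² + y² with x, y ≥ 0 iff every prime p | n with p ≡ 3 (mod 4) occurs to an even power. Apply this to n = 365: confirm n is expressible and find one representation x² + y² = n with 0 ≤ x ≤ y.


Step 1: Factor n = 365 = 5 · 73.
Step 2: Check the mod-4 condition on each prime factor: 5 ≡ 1 (mod 4), exponent 1; 73 ≡ 1 (mod 4), exponent 1.
All primes ≡ 3 (mod 4) appear to even exponent (or don't appear), so by the two-squares theorem n IS expressible as a sum of two squares.
Step 3: Build a representation. Here n = 5 · 73 is a product of primes ≡ 1 (mod 4). Each prime p ≡ 1 (mod 4) is itself a sum of two squares; find a² by testing p − a² for a perfect square:
  5: 5 − 1² = 4 = 2² ⇒ 5 = 1² + 2².
  73: 73 − 1² = 72, 73 − 2² = 69, 73 − 3² = 64 = 8² ⇒ 73 = 3² + 8².
  Combine using the Brahmagupta–Fibonacci identity (a² + b²)(c² + d²) = (ac − bd)² + (ad + bc)² = (ac + bd)² + (ad − bc)²:
  5 · 73 = 365: from (1² + 2²)(3² + 8²), take (1·3 − 2·8, 1·8 + 2·3) = (3 − 16, 8 + 6) = (-13, 14); dropping signs (only squares matter) gives (13, 14); check 13² + 14² = 169 + 196 = 365 ✓.
Step 4: Order so x ≤ y and verify: 13² + 14² = 169 + 196 = 365 = n. ✓

n = 365 = 13² + 14² (one valid representation with x ≤ y).


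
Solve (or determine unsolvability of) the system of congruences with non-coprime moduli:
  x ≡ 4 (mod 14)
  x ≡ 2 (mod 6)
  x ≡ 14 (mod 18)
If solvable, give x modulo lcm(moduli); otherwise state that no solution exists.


Moduli 14, 6, 18 are not pairwise coprime, so CRT works modulo lcm(m_i) when all pairwise compatibility conditions hold.
Pairwise compatibility: gcd(m_i, m_j) must divide a_i - a_j for every pair.
Merge one congruence at a time:
  Start: x ≡ 4 (mod 14).
  Combine with x ≡ 2 (mod 6): gcd(14, 6) = 2; 2 - 4 = -2, which IS divisible by 2, so compatible.
    Write x = 4 + 14·t and substitute into x ≡ 2 (mod 6): 14·t ≡ 2 − 4 = -2 (mod 6).
    Divide the congruence (and modulus) by g = 2: 7·t ≡ -1 (mod 3).
    Reduce coefficients mod 3: 1·t ≡ 2 (mod 3).
    So t ≡ 2 (mod 3).
    Then x = 4 + 14·2 = 32, valid modulo lcm(14, 6) = 42: x ≡ 32 (mod 42).
  Combine with x ≡ 14 (mod 18): gcd(42, 18) = 6; 14 - 32 = -18, which IS divisible by 6, so compatible.
    Write x = 32 + 42·t and substitute into x ≡ 14 (mod 18): 42·t ≡ 14 − 32 = -18 (mod 18).
    Divide the congruence (and modulus) by g = 6: 7·t ≡ -3 (mod 3).
    Reduce coefficients mod 3: 1·t ≡ 0 (mod 3).
    So t ≡ 0 (mod 3).
    Then x = 32 + 42·0 = 32, valid modulo lcm(42, 18) = 126: x ≡ 32 (mod 126).
Verify: 32 mod 14 = 4, 32 mod 6 = 2, 32 mod 18 = 14.

x ≡ 32 (mod 126).


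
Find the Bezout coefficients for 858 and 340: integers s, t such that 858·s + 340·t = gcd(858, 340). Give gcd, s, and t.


Euclidean algorithm on (858, 340) — divide until remainder is 0:
  858 = 2 · 340 + 178
  340 = 1 · 178 + 162
  178 = 1 · 162 + 16
  162 = 10 · 16 + 2
  16 = 8 · 2 + 0
gcd(858, 340) = 2.
Track Bezout coefficients alongside the remainders: start with r₀ = 858 = a·1 + b·0 (s = 1, t = 0) and r₁ = 340 = a·0 + b·1 (s = 0, t = 1); each new remainder r_{k+1} = r_{k-1} − q_k·r_k inherits s_{k+1} = s_{k-1} − q_k·s_k, t_{k+1} = t_{k-1} − q_k·t_k, so r_k = a·s_k + b·t_k at every step:
  q = 2: r = 178, s = 1 − 2·0 = 1, t = 0 − 2·1 = -2  (check: 858·1 + 340·(-2) = 178)
  q = 1: r = 162, s = 0 − 1·1 = -1, t = 1 − 1·(-2) = 3  (check: 858·(-1) + 340·3 = 162)
  q = 1: r = 16, s = 1 − 1·(-1) = 2, t = -2 − 1·3 = -5  (check: 858·2 + 340·(-5) = 16)
  q = 10: r = 2, s = -1 − 10·2 = -21, t = 3 − 10·(-5) = 53  (check: 858·(-21) + 340·53 = 2)
The row with r = 2 (the gcd) gives the Bezout coefficients s = -21, t = 53.
Result: 858 · (-21) + 340 · (53) = 2.

gcd(858, 340) = 2; s = -21, t = 53 (check: 858·(-21) + 340·53 = 2).


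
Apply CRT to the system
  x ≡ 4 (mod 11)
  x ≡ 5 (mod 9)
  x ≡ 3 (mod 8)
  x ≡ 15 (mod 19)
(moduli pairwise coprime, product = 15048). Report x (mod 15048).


Product of moduli M = 11 · 9 · 8 · 19 = 15048.
Merge one congruence at a time:
  Start: x ≡ 4 (mod 11).
  Combine with x ≡ 5 (mod 9); new modulus lcm = 99.
    Write x = 4 + 11·t and substitute into x ≡ 5 (mod 9): 11·t ≡ 5 − 4 = 1 (mod 9).
    Reduce coefficients mod 9: 2·t ≡ 1 (mod 9).
    The inverse of 2 mod 9 is 5 (since 2·5 = 10 = 1·9 + 1), so t ≡ 5·1 = 5 ≡ 5 (mod 9).
    Then x = 4 + 11·5 = 59, valid modulo lcm(11, 9) = 99: x ≡ 59 (mod 99).
  Combine with x ≡ 3 (mod 8); new modulus lcm = 792.
    Write x = 59 + 99·t and substitute into x ≡ 3 (mod 8): 99·t ≡ 3 − 59 = -56 (mod 8).
    Reduce coefficients mod 8: 3·t ≡ 0 (mod 8).
    The inverse of 3 mod 8 is 3 (since 3·3 = 9 = 1·8 + 1), so t ≡ 3·0 = 0 ≡ 0 (mod 8).
    Then x = 59 + 99·0 = 59, valid modulo lcm(99, 8) = 792: x ≡ 59 (mod 792).
  Combine with x ≡ 15 (mod 19); new modulus lcm = 15048.
    Write x = 59 + 792·t and substitute into x ≡ 15 (mod 19): 792·t ≡ 15 − 59 = -44 (mod 19).
    Reduce coefficients mod 19: 13·t ≡ 13 (mod 19).
    The inverse of 13 mod 19 is 3 (since 13·3 = 39 = 2·19 + 1), so t ≡ 3·13 = 39 ≡ 1 (mod 19).
    Then x = 59 + 792·1 = 851, valid modulo lcm(792, 19) = 15048: x ≡ 851 (mod 15048).
Verify against each original: 851 mod 11 = 4, 851 mod 9 = 5, 851 mod 8 = 3, 851 mod 19 = 15.

x ≡ 851 (mod 15048).


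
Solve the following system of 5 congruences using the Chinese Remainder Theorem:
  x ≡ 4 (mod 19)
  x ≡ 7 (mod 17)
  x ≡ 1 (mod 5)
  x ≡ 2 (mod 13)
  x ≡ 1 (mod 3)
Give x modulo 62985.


Product of moduli M = 19 · 17 · 5 · 13 · 3 = 62985.
Merge one congruence at a time:
  Start: x ≡ 4 (mod 19).
  Combine with x ≡ 7 (mod 17); new modulus lcm = 323.
    Write x = 4 + 19·t and substitute into x ≡ 7 (mod 17): 19·t ≡ 7 − 4 = 3 (mod 17).
    Reduce coefficients mod 17: 2·t ≡ 3 (mod 17).
    The inverse of 2 mod 17 is 9 (since 2·9 = 18 = 1·17 + 1), so t ≡ 9·3 = 27 ≡ 10 (mod 17).
    Then x = 4 + 19·10 = 194, valid modulo lcm(19, 17) = 323: x ≡ 194 (mod 323).
  Combine with x ≡ 1 (mod 5); new modulus lcm = 1615.
    Write x = 194 + 323·t and substitute into x ≡ 1 (mod 5): 323·t ≡ 1 − 194 = -193 (mod 5).
    Reduce coefficients mod 5: 3·t ≡ 2 (mod 5).
    The inverse of 3 mod 5 is 2 (since 3·2 = 6 = 1·5 + 1), so t ≡ 2·2 = 4 ≡ 4 (mod 5).
    Then x = 194 + 323·4 = 1486, valid modulo lcm(323, 5) = 1615: x ≡ 1486 (mod 1615).
  Combine with x ≡ 2 (mod 13); new modulus lcm = 20995.
    Write x = 1486 + 1615·t and substitute into x ≡ 2 (mod 13): 1615·t ≡ 2 − 1486 = -1484 (mod 13).
    Reduce coefficients mod 13: 3·t ≡ 11 (mod 13).
    The inverse of 3 mod 13 is 9 (since 3·9 = 27 = 2·13 + 1), so t ≡ 9·11 = 99 ≡ 8 (mod 13).
    Then x = 1486 + 1615·8 = 14406, valid modulo lcm(1615, 13) = 20995: x ≡ 14406 (mod 20995).
  Combine with x ≡ 1 (mod 3); new modulus lcm = 62985.
    Write x = 14406 + 20995·t and substitute into x ≡ 1 (mod 3): 20995·t ≡ 1 − 14406 = -14405 (mod 3).
    Reduce coefficients mod 3: 1·t ≡ 1 (mod 3).
    So t ≡ 1 (mod 3).
    Then x = 14406 + 20995·1 = 35401, valid modulo lcm(20995, 3) = 62985: x ≡ 35401 (mod 62985).
Verify against each original: 35401 mod 19 = 4, 35401 mod 17 = 7, 35401 mod 5 = 1, 35401 mod 13 = 2, 35401 mod 3 = 1.

x ≡ 35401 (mod 62985).


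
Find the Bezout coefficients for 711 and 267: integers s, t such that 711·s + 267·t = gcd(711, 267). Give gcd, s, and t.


Euclidean algorithm on (711, 267) — divide until remainder is 0:
  711 = 2 · 267 + 177
  267 = 1 · 177 + 90
  177 = 1 · 90 + 87
  90 = 1 · 87 + 3
  87 = 29 · 3 + 0
gcd(711, 267) = 3.
Track Bezout coefficients alongside the remainders: start with r₀ = 711 = a·1 + b·0 (s = 1, t = 0) and r₁ = 267 = a·0 + b·1 (s = 0, t = 1); each new remainder r_{k+1} = r_{k-1} − q_k·r_k inherits s_{k+1} = s_{k-1} − q_k·s_k, t_{k+1} = t_{k-1} − q_k·t_k, so r_k = a·s_k + b·t_k at every step:
  q = 2: r = 177, s = 1 − 2·0 = 1, t = 0 − 2·1 = -2  (check: 711·1 + 267·(-2) = 177)
  q = 1: r = 90, s = 0 − 1·1 = -1, t = 1 − 1·(-2) = 3  (check: 711·(-1) + 267·3 = 90)
  q = 1: r = 87, s = 1 − 1·(-1) = 2, t = -2 − 1·3 = -5  (check: 711·2 + 267·(-5) = 87)
  q = 1: r = 3, s = -1 − 1·2 = -3, t = 3 − 1·(-5) = 8  (check: 711·(-3) + 267·8 = 3)
The row with r = 3 (the gcd) gives the Bezout coefficients s = -3, t = 8.
Result: 711 · (-3) + 267 · (8) = 3.

gcd(711, 267) = 3; s = -3, t = 8 (check: 711·(-3) + 267·8 = 3).


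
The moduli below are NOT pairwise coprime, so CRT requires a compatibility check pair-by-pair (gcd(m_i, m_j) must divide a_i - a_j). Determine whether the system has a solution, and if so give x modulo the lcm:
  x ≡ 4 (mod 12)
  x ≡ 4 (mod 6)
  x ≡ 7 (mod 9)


Moduli 12, 6, 9 are not pairwise coprime, so CRT works modulo lcm(m_i) when all pairwise compatibility conditions hold.
Pairwise compatibility: gcd(m_i, m_j) must divide a_i - a_j for every pair.
Merge one congruence at a time:
  Start: x ≡ 4 (mod 12).
  Combine with x ≡ 4 (mod 6): gcd(12, 6) = 6; 4 - 4 = 0, which IS divisible by 6, so compatible.
    Write x = 4 + 12·t and substitute into x ≡ 4 (mod 6): 12·t ≡ 4 − 4 = 0 (mod 6).
    Divide the congruence (and modulus) by g = 6: 2·t ≡ 0 (mod 1).
    Modulo 1 every t works; take t = 0.
    Then x = 4 + 12·0 = 4, valid modulo lcm(12, 6) = 12: x ≡ 4 (mod 12).
  Combine with x ≡ 7 (mod 9): gcd(12, 9) = 3; 7 - 4 = 3, which IS divisible by 3, so compatible.
    Write x = 4 + 12·t and substitute into x ≡ 7 (mod 9): 12·t ≡ 7 − 4 = 3 (mod 9).
    Divide the congruence (and modulus) by g = 3: 4·t ≡ 1 (mod 3).
    Reduce coefficients mod 3: 1·t ≡ 1 (mod 3).
    So t ≡ 1 (mod 3).
    Then x = 4 + 12·1 = 16, valid modulo lcm(12, 9) = 36: x ≡ 16 (mod 36).
Verify: 16 mod 12 = 4, 16 mod 6 = 4, 16 mod 9 = 7.

x ≡ 16 (mod 36).


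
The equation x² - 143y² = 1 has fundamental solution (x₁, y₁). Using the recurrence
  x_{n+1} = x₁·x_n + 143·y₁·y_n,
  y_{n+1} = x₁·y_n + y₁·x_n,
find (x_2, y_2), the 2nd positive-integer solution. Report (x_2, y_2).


Step 1: Find the fundamental solution (x₁, y₁) of x² - 143y² = 1.
  Expand √143 as a continued fraction. a₀ = ⌊√143⌋ = 11; iterate m_{k+1} = d_k·a_k − m_k, d_{k+1} = (143 − m_{k+1}²)/d_k, a_{k+1} = ⌊(a₀ + m_{k+1})/d_{k+1}⌋ (starting m₀ = 0, d₀ = 1), with convergents p_k = a_k·p_{k-1} + p_{k-2}, q_k = a_k·q_{k-1} + q_{k-2} (p₋₁ = 1, q₋₁ = 0):
  k = 0: a₀ = 11; p₀/q₀ = 11/1; p₀² − 143·q₀² = 121 − 143 = -22.
  k = 1: m = 11, d = 22, a = ⌊(11 + 11)/22⌋ = 1; p/q = (1·11 + 1)/(1·1 + 0) = 12/1; p² − 143·q² = 144 − 143 = 1.
  The first convergent with p² − 143·q² = 1 gives the fundamental solution (x₁, y₁) = (12, 1).
Step 2: Apply the recurrence (x_{n+1}, y_{n+1}) = (x₁x_n + 143y₁y_n, x₁y_n + y₁x_n) repeatedly.
  From (x_1, y_1) = (12, 1): x_2 = 12·12 + 143·1·1 = 287; y_2 = 12·1 + 1·12 = 24.
Step 3: Verify x_2² - 143·y_2² = 82369 - 82368 = 1 (should be 1). ✓

(x_1, y_1) = (12, 1); (x_2, y_2) = (287, 24).


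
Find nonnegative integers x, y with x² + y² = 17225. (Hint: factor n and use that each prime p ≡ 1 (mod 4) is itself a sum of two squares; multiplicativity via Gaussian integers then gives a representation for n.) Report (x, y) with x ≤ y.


Step 1: Factor n = 17225 = 5^2 · 13 · 53.
Step 2: Check the mod-4 condition on each prime factor: 5 ≡ 1 (mod 4), exponent 2; 13 ≡ 1 (mod 4), exponent 1; 53 ≡ 1 (mod 4), exponent 1.
All primes ≡ 3 (mod 4) appear to even exponent (or don't appear), so by the two-squares theorem n IS expressible as a sum of two squares.
Step 3: Build a representation. Group n = k² · m with k = 5 and m = 13 · 53 = 689 (a product of primes ≡ 1 (mod 4)); a representation of m scales to one of n via (k·x)² + (k·y)² = k²(x² + y²). Each prime p ≡ 1 (mod 4) is itself a sum of two squares; find a² by testing p − a² for a perfect square:
  13: 13 − 1² = 12, 13 − 2² = 9 = 3² ⇒ 13 = 2² + 3².
  53: 53 − 1² = 52, 53 − 2² = 49 = 7² ⇒ 53 = 2² + 7².
  Combine using the Brahmagupta–Fibonacci identity (a² + b²)(c² + d²) = (ac − bd)² + (ad + bc)² = (ac + bd)² + (ad − bc)²:
  13 · 53 = 689: from (2² + 3²)(2² + 7²), take (2·2 − 3·7, 2·7 + 3·2) = (4 − 21, 14 + 6) = (-17, 20); dropping signs (only squares matter) gives (17, 20); check 17² + 20² = 289 + 400 = 689 ✓.
  Scale by k = 5: (5·17, 5·20) = (85, 100).
Step 4: Order so x ≤ y and verify: 85² + 100² = 7225 + 10000 = 17225 = n. ✓

n = 17225 = 85² + 100² (one valid representation with x ≤ y).


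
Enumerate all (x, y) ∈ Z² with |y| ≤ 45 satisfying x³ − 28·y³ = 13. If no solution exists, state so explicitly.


The equation is x³ - 28y³ = 13. For fixed y, x³ = 28·y³ + 13, so a solution requires the RHS to be a perfect cube.
Strategy: iterate y from -45 to 45, compute RHS = 28·y³ + 13, and check whether it is a (positive or negative) perfect cube.
Check small values of y:
  y = 0: RHS = 13 is not a perfect cube.
  y = 1: RHS = 41 is not a perfect cube.
  y = -1: RHS = -15 is not a perfect cube.
  y = 2: RHS = 237 is not a perfect cube.
  y = -2: RHS = -211 is not a perfect cube.
  y = 3: RHS = 769 is not a perfect cube.
  y = -3: RHS = -743 is not a perfect cube.
Continuing the search up to |y| = 45 finds no solutions either.
No (x, y) in the scanned range satisfies the equation.

No integer solutions with |y| ≤ 45.


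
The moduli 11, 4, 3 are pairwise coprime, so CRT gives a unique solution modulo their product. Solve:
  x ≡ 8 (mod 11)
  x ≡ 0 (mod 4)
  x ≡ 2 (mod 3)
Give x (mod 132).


Moduli 11, 4, 3 are pairwise coprime; by CRT there is a unique solution modulo M = 11 · 4 · 3 = 132.
Solve pairwise, accumulating the modulus:
  Start with x ≡ 8 (mod 11).
  Combine with x ≡ 0 (mod 4): since gcd(11, 4) = 1, we get a unique residue mod 44.
    Write x = 8 + 11·t and substitute into x ≡ 0 (mod 4): 11·t ≡ 0 − 8 = -8 (mod 4).
    Reduce coefficients mod 4: 3·t ≡ 0 (mod 4).
    The inverse of 3 mod 4 is 3 (since 3·3 = 9 = 2·4 + 1), so t ≡ 3·0 = 0 ≡ 0 (mod 4).
    Then x = 8 + 11·0 = 8, valid modulo lcm(11, 4) = 44: x ≡ 8 (mod 44).
  Combine with x ≡ 2 (mod 3): since gcd(44, 3) = 1, we get a unique residue mod 132.
    Write x = 8 + 44·t and substitute into x ≡ 2 (mod 3): 44·t ≡ 2 − 8 = -6 (mod 3).
    Reduce coefficients mod 3: 2·t ≡ 0 (mod 3).
    The inverse of 2 mod 3 is 2 (since 2·2 = 4 = 1·3 + 1), so t ≡ 2·0 = 0 ≡ 0 (mod 3).
    Then x = 8 + 44·0 = 8, valid modulo lcm(44, 3) = 132: x ≡ 8 (mod 132).
Verify: 8 mod 11 = 8 ✓, 8 mod 4 = 0 ✓, 8 mod 3 = 2 ✓.

x ≡ 8 (mod 132).


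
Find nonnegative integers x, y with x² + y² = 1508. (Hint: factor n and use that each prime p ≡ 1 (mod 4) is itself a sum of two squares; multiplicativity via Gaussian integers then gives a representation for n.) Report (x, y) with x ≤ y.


Step 1: Factor n = 1508 = 2^2 · 13 · 29.
Step 2: Check the mod-4 condition on each prime factor: 2 = 2 (special); 13 ≡ 1 (mod 4), exponent 1; 29 ≡ 1 (mod 4), exponent 1.
All primes ≡ 3 (mod 4) appear to even exponent (or don't appear), so by the two-squares theorem n IS expressible as a sum of two squares.
Step 3: Build a representation. Group n = k² · m with k = 2 and m = 13 · 29 = 377 (a product of primes ≡ 1 (mod 4)); a representation of m scales to one of n via (k·x)² + (k·y)² = k²(x² + y²). Each prime p ≡ 1 (mod 4) is itself a sum of two squares; find a² by testing p − a² for a perfect square:
  13: 13 − 1² = 12, 13 − 2² = 9 = 3² ⇒ 13 = 2² + 3².
  29: 29 − 1² = 28, 29 − 2² = 25 = 5² ⇒ 29 = 2² + 5².
  Combine using the Brahmagupta–Fibonacci identity (a² + b²)(c² + d²) = (ac − bd)² + (ad + bc)² = (ac + bd)² + (ad − bc)²:
  13 · 29 = 377: from (2² + 3²)(2² + 5²), take (2·2 − 3·5, 2·5 + 3·2) = (4 − 15, 10 + 6) = (-11, 16); dropping signs (only squares matter) gives (11, 16); check 11² + 16² = 121 + 256 = 377 ✓.
  Scale by k = 2: (2·11, 2·16) = (22, 32).
Step 4: Order so x ≤ y and verify: 22² + 32² = 484 + 1024 = 1508 = n. ✓

n = 1508 = 22² + 32² (one valid representation with x ≤ y).


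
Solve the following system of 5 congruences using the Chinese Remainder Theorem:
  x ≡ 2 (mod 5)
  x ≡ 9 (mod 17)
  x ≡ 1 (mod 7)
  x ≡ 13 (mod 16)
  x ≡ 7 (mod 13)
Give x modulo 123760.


Product of moduli M = 5 · 17 · 7 · 16 · 13 = 123760.
Merge one congruence at a time:
  Start: x ≡ 2 (mod 5).
  Combine with x ≡ 9 (mod 17); new modulus lcm = 85.
    Write x = 2 + 5·t and substitute into x ≡ 9 (mod 17): 5·t ≡ 9 − 2 = 7 (mod 17).
    The inverse of 5 mod 17 is 7 (since 5·7 = 35 = 2·17 + 1), so t ≡ 7·7 = 49 ≡ 15 (mod 17).
    Then x = 2 + 5·15 = 77, valid modulo lcm(5, 17) = 85: x ≡ 77 (mod 85).
  Combine with x ≡ 1 (mod 7); new modulus lcm = 595.
    Write x = 77 + 85·t and substitute into x ≡ 1 (mod 7): 85·t ≡ 1 − 77 = -76 (mod 7).
    Reduce coefficients mod 7: 1·t ≡ 1 (mod 7).
    So t ≡ 1 (mod 7).
    Then x = 77 + 85·1 = 162, valid modulo lcm(85, 7) = 595: x ≡ 162 (mod 595).
  Combine with x ≡ 13 (mod 16); new modulus lcm = 9520.
    Write x = 162 + 595·t and substitute into x ≡ 13 (mod 16): 595·t ≡ 13 − 162 = -149 (mod 16).
    Reduce coefficients mod 16: 3·t ≡ 11 (mod 16).
    The inverse of 3 mod 16 is 11 (since 3·11 = 33 = 2·16 + 1), so t ≡ 11·11 = 121 ≡ 9 (mod 16).
    Then x = 162 + 595·9 = 5517, valid modulo lcm(595, 16) = 9520: x ≡ 5517 (mod 9520).
  Combine with x ≡ 7 (mod 13); new modulus lcm = 123760.
    Write x = 5517 + 9520·t and substitute into x ≡ 7 (mod 13): 9520·t ≡ 7 − 5517 = -5510 (mod 13).
    Reduce coefficients mod 13: 4·t ≡ 2 (mod 13).
    The inverse of 4 mod 13 is 10 (since 4·10 = 40 = 3·13 + 1), so t ≡ 10·2 = 20 ≡ 7 (mod 13).
    Then x = 5517 + 9520·7 = 72157, valid modulo lcm(9520, 13) = 123760: x ≡ 72157 (mod 123760).
Verify against each original: 72157 mod 5 = 2, 72157 mod 17 = 9, 72157 mod 7 = 1, 72157 mod 16 = 13, 72157 mod 13 = 7.

x ≡ 72157 (mod 123760).


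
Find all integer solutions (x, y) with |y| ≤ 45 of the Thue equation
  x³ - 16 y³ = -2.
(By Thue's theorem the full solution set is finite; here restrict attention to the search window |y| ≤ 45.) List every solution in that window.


The equation is x³ - 16y³ = -2. For fixed y, x³ = 16·y³ − 2, so a solution requires the RHS to be a perfect cube.
Strategy: iterate y from -45 to 45, compute RHS = 16·y³ − 2, and check whether it is a (positive or negative) perfect cube.
Check small values of y:
  y = 0: RHS = -2 is not a perfect cube.
  y = 1: RHS = 14 is not a perfect cube.
  y = -1: RHS = -18 is not a perfect cube.
  y = 2: RHS = 126 is not a perfect cube.
  y = -2: RHS = -130 is not a perfect cube.
  y = 3: RHS = 430 is not a perfect cube.
  y = -3: RHS = -434 is not a perfect cube.
Continuing the search up to |y| = 45 finds no solutions either.
No (x, y) in the scanned range satisfies the equation.

No integer solutions with |y| ≤ 45.


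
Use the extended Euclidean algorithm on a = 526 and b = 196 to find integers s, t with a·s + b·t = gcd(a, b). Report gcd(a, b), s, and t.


Euclidean algorithm on (526, 196) — divide until remainder is 0:
  526 = 2 · 196 + 134
  196 = 1 · 134 + 62
  134 = 2 · 62 + 10
  62 = 6 · 10 + 2
  10 = 5 · 2 + 0
gcd(526, 196) = 2.
Track Bezout coefficients alongside the remainders: start with r₀ = 526 = a·1 + b·0 (s = 1, t = 0) and r₁ = 196 = a·0 + b·1 (s = 0, t = 1); each new remainder r_{k+1} = r_{k-1} − q_k·r_k inherits s_{k+1} = s_{k-1} − q_k·s_k, t_{k+1} = t_{k-1} − q_k·t_k, so r_k = a·s_k + b·t_k at every step:
  q = 2: r = 134, s = 1 − 2·0 = 1, t = 0 − 2·1 = -2  (check: 526·1 + 196·(-2) = 134)
  q = 1: r = 62, s = 0 − 1·1 = -1, t = 1 − 1·(-2) = 3  (check: 526·(-1) + 196·3 = 62)
  q = 2: r = 10, s = 1 − 2·(-1) = 3, t = -2 − 2·3 = -8  (check: 526·3 + 196·(-8) = 10)
  q = 6: r = 2, s = -1 − 6·3 = -19, t = 3 − 6·(-8) = 51  (check: 526·(-19) + 196·51 = 2)
The row with r = 2 (the gcd) gives the Bezout coefficients s = -19, t = 51.
Result: 526 · (-19) + 196 · (51) = 2.

gcd(526, 196) = 2; s = -19, t = 51 (check: 526·(-19) + 196·51 = 2).


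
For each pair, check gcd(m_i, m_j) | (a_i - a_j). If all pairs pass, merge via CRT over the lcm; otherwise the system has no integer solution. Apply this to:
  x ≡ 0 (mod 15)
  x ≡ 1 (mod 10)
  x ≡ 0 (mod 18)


Moduli 15, 10, 18 are not pairwise coprime, so CRT works modulo lcm(m_i) when all pairwise compatibility conditions hold.
Pairwise compatibility: gcd(m_i, m_j) must divide a_i - a_j for every pair.
Merge one congruence at a time:
  Start: x ≡ 0 (mod 15).
  Combine with x ≡ 1 (mod 10): gcd(15, 10) = 5, and 1 - 0 = 1 is NOT divisible by 5.
    ⇒ system is inconsistent (no integer solution).

No solution (the system is inconsistent).


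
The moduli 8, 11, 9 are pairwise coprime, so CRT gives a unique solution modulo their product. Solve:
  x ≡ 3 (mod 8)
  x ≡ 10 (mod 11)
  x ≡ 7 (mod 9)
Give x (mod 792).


Moduli 8, 11, 9 are pairwise coprime; by CRT there is a unique solution modulo M = 8 · 11 · 9 = 792.
Solve pairwise, accumulating the modulus:
  Start with x ≡ 3 (mod 8).
  Combine with x ≡ 10 (mod 11): since gcd(8, 11) = 1, we get a unique residue mod 88.
    Write x = 3 + 8·t and substitute into x ≡ 10 (mod 11): 8·t ≡ 10 − 3 = 7 (mod 11).
    The inverse of 8 mod 11 is 7 (since 8·7 = 56 = 5·11 + 1), so t ≡ 7·7 = 49 ≡ 5 (mod 11).
    Then x = 3 + 8·5 = 43, valid modulo lcm(8, 11) = 88: x ≡ 43 (mod 88).
  Combine with x ≡ 7 (mod 9): since gcd(88, 9) = 1, we get a unique residue mod 792.
    Write x = 43 + 88·t and substitute into x ≡ 7 (mod 9): 88·t ≡ 7 − 43 = -36 (mod 9).
    Reduce coefficients mod 9: 7·t ≡ 0 (mod 9).
    The inverse of 7 mod 9 is 4 (since 7·4 = 28 = 3·9 + 1), so t ≡ 4·0 = 0 ≡ 0 (mod 9).
    Then x = 43 + 88·0 = 43, valid modulo lcm(88, 9) = 792: x ≡ 43 (mod 792).
Verify: 43 mod 8 = 3 ✓, 43 mod 11 = 10 ✓, 43 mod 9 = 7 ✓.

x ≡ 43 (mod 792).


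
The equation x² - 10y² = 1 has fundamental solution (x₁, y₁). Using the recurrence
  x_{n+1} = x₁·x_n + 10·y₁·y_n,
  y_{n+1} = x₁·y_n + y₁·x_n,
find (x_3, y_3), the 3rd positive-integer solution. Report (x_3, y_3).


Step 1: Find the fundamental solution (x₁, y₁) of x² - 10y² = 1.
  Expand √10 as a continued fraction. a₀ = ⌊√10⌋ = 3; iterate m_{k+1} = d_k·a_k − m_k, d_{k+1} = (10 − m_{k+1}²)/d_k, a_{k+1} = ⌊(a₀ + m_{k+1})/d_{k+1}⌋ (starting m₀ = 0, d₀ = 1), with convergents p_k = a_k·p_{k-1} + p_{k-2}, q_k = a_k·q_{k-1} + q_{k-2} (p₋₁ = 1, q₋₁ = 0):
  k = 0: a₀ = 3; p₀/q₀ = 3/1; p₀² − 10·q₀² = 9 − 10 = -1.
  k = 1: m = 3, d = 1, a = ⌊(3 + 3)/1⌋ = 6; p/q = (6·3 + 1)/(6·1 + 0) = 19/6; p² − 10·q² = 361 − 360 = 1.
  The first convergent with p² − 10·q² = 1 gives the fundamental solution (x₁, y₁) = (19, 6).
Step 2: Apply the recurrence (x_{n+1}, y_{n+1}) = (x₁x_n + 10y₁y_n, x₁y_n + y₁x_n) repeatedly.
  From (x_1, y_1) = (19, 6): x_2 = 19·19 + 10·6·6 = 721; y_2 = 19·6 + 6·19 = 228.
  From (x_2, y_2) = (721, 228): x_3 = 19·721 + 10·6·228 = 27379; y_3 = 19·228 + 6·721 = 8658.
Step 3: Verify x_3² - 10·y_3² = 749609641 - 749609640 = 1 (should be 1). ✓

(x_1, y_1) = (19, 6); (x_3, y_3) = (27379, 8658).
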